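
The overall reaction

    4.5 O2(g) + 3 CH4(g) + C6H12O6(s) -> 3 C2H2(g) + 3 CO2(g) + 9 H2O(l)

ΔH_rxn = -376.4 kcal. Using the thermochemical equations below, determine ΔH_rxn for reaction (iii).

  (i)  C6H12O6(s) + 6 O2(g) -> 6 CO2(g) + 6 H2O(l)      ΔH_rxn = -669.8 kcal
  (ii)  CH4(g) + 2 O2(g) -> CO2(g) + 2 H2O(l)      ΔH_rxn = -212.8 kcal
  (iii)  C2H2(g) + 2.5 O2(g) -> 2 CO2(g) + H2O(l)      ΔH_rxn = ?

ΔH_rxn = -310.6 kcal

(i) as written (C6H12O6(s) already on the reactant side): -669.8 kcal
(ii) × 3 (scale by 3 for the 3 CH4(g)): (3)·(-212.8) = -638.4 kcal
(iii) reversed and × 3 (reverse to put C2H2(g) on the product side; scale by 3 for the 3 C2H2(g)): contributes −3·x
-376.4 = (-669.8) + (-638.4) − 3·x
x = (-376.4 − (-1308.2)) / (-3) = -310.6 kcal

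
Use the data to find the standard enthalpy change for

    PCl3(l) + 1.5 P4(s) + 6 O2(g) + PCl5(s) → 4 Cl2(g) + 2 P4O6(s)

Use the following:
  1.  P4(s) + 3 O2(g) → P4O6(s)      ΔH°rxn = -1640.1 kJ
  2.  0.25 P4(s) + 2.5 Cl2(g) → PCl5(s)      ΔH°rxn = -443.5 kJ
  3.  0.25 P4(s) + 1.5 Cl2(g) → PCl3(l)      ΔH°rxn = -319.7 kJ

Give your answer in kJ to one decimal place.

eq. 1 × 2: (2)·(-1640.1) = -3280.2 kJ
eq. 2 reversed: +443.5 kJ
eq. 3 reversed: +319.7 kJ
Summing the manipulated equations, ΔH°rxn = (2)·(-1640.1) + (-1)·(-443.5) + (-1)·(-319.7) = -2517.0 kJ

ΔH°rxn = -2517.0 kJ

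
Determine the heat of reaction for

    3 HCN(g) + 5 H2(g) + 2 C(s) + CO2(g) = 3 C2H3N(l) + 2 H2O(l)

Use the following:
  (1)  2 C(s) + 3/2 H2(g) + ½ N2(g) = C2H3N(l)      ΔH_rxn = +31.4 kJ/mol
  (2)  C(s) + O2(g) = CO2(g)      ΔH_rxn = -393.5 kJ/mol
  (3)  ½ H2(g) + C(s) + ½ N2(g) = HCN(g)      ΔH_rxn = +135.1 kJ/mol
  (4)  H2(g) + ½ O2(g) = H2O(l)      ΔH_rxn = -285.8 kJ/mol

(1) × 3: (3)·(+31.4) = +94.2 kJ/mol
(2) reversed: +393.5 kJ/mol
(3) reversed and × 3: (-3)·(+135.1) = -405.3 kJ/mol
(4) × 2: (2)·(-285.8) = -571.6 kJ/mol
By Hess's law, ΔH_rxn = (+94.2) + (+393.5) + (-405.3) + (-571.6) = -489.2 kJ/mol

ΔH_rxn = -489.2 kJ/mol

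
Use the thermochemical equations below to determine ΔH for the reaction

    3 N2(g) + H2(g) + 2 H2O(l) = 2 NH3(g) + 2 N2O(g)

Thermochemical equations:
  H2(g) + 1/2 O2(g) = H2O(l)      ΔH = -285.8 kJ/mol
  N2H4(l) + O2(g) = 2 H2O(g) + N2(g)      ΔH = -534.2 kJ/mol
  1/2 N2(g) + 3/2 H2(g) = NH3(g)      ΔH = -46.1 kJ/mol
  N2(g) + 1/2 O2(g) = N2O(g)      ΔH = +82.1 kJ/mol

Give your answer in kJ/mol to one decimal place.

equation 1 reversed and × 2 (reverse to put H2O(l) on the reactant side; ×2 to match 2 H2O(l) in the target): (-2)·(-285.8) = +571.6 kJ/mol
equation 2: not needed (N2H4(l) appears nowhere else).
equation 3 × 2 (scale by 2 for the 2 NH3(g)): (2)·(-46.1) = -92.2 kJ/mol
equation 4 × 2 (scale by 2 for the 2 N2O(g)): (2)·(+82.1) = +164.2 kJ/mol
ΔH = (+571.6) + (-92.2) + (+164.2) = 643.6 kJ/mol

ΔH = 643.6 kJ/mol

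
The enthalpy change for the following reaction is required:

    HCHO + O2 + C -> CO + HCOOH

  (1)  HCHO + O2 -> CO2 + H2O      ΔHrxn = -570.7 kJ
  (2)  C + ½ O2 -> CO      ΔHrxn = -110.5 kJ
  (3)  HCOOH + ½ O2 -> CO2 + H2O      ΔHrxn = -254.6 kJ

(1) as written: -570.7 kJ
(2) as written: -110.5 kJ
(3) reversed: +254.6 kJ
By Hess's law, ΔHrxn = (1)·(-570.7) + (1)·(-110.5) + (-1)·(-254.6) = -426.6 kJ

ΔHrxn = -426.6 kJ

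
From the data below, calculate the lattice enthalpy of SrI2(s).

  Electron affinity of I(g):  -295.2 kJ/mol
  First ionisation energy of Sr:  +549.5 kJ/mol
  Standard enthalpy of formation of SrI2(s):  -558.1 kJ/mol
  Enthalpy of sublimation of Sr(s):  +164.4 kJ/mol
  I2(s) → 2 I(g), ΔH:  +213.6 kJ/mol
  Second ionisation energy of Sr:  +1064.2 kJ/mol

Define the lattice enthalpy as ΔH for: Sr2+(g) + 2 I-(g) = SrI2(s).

ΔHf° = 1·ΔHsub + 1·(ΣIE) + 1·D(I2) + 2·EA + U
-558.1 = 1·(+164.4) + 1·(+1613.7) + 1·(+213.6) + 2·(-295.2) + U
U = -558.1 − (+1401.3) = -1959.4 kJ/mol

U = -1959.4 kJ/mol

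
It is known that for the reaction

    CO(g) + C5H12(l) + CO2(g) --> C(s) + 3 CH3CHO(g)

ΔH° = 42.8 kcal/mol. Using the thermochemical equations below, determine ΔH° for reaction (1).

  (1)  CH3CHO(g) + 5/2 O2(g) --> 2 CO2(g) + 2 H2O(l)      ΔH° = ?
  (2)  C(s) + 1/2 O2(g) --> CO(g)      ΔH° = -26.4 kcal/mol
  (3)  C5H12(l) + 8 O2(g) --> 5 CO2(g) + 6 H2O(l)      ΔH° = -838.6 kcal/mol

(1) reversed and × 3: contributes −3·x
(2) reversed: +26.4 kcal/mol
(3) as written: -838.6 kcal/mol
+42.8 = (+26.4) + (-838.6) − 3·x
x = (+42.8 − (-812.2)) / (-3) = -285.0 kcal/mol

ΔH° = -285.0 kcal/mol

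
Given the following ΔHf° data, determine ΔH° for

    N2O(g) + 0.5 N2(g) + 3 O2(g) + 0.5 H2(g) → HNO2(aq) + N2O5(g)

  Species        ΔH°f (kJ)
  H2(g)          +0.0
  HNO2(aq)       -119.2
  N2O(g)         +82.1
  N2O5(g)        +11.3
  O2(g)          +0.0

ΔH° = -190.0 kJ

Products: 1·(-119.2) + 1·(+11.3) = -107.9
Reactants: 1·(+82.1) + 1/2·(+0.0) + 3·(+0.0) + 1/2·(+0.0) = +82.1
ΔH° = (-107.9) − (+82.1) = -190.0 kJ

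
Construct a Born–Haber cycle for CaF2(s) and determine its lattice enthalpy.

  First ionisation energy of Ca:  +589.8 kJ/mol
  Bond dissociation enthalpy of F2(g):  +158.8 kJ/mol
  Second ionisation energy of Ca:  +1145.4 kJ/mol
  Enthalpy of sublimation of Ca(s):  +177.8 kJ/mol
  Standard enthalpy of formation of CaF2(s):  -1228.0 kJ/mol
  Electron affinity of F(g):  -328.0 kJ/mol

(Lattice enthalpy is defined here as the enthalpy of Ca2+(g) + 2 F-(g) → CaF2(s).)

U = -2643.8 kJ/mol

ΔHf° = 1·ΔHsub + 1·(ΣIE) + 1·D(F2) + 2·EA + U
-1228.0 = 1·(+177.8) + 1·(+1735.2) + 1·(+158.8) + 2·(-328.0) + U
U = -1228.0 − (+1415.8) = -2643.8 kJ/mol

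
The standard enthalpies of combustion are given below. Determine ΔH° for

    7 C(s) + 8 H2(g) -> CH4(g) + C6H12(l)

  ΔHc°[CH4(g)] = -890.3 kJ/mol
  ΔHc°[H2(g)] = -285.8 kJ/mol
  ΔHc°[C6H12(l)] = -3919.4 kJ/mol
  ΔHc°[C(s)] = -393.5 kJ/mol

ΔH° = -231.2 kJ/mol

With combustion enthalpies, reactants minus products:
= [7·(-393.5) + 8·(-285.8)] − [1·(-890.3) + 1·(-3919.4)]
= -231.2 kJ/mol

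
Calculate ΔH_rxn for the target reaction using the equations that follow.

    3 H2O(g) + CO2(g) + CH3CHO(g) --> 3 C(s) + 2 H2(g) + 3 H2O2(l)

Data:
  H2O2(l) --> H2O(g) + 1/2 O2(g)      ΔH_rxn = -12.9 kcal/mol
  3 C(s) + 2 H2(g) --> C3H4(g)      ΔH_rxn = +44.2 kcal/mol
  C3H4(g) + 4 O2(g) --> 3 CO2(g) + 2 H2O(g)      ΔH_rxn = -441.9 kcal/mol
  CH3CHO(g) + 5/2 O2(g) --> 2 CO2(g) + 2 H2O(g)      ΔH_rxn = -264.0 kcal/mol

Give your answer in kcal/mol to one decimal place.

ΔH_rxn = 172.4 kcal/mol

equation 1 reversed and × 3 (H2O2(l) must end up as a product; scale by 3 for the 3 H2O2(l)): (-3)·(-12.9) = +38.7 kcal/mol
equation 2 reversed (reverse to put C(s) on the product side): -44.2 kcal/mol
equation 3 reversed: +441.9 kcal/mol
equation 4 as written (CH3CHO(g) already on the reactant side): -264.0 kcal/mol
ΔH_rxn = (+38.7) + (-44.2) + (+441.9) + (-264.0) = 172.4 kcal/mol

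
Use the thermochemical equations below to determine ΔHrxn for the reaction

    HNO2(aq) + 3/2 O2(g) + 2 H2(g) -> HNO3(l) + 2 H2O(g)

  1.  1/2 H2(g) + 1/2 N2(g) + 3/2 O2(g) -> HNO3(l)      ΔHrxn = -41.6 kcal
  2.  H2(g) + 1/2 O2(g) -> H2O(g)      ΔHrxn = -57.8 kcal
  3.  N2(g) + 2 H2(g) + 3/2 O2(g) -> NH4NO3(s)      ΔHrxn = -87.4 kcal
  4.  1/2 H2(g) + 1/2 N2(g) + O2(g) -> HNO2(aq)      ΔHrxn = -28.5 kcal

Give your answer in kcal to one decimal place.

eq. 1 as written (HNO3(l) already on the product side): -41.6 kcal
eq. 2 × 2 (×2 to match 2 H2O(g) in the target): (2)·(-57.8) = -115.6 kcal
eq. 3: not needed (NH4NO3(s) appears nowhere else).
eq. 4 reversed (reverse to put HNO2(aq) on the reactant side): +28.5 kcal
ΔHrxn = (-41.6) + (-115.6) + (+28.5) = -128.7 kcal

ΔHrxn = -128.7 kcal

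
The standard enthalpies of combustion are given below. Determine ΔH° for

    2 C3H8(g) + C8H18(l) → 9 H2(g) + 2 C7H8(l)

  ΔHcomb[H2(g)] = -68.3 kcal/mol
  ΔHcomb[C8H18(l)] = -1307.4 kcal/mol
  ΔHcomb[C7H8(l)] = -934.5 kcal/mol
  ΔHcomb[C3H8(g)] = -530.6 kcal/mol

Using ΔH = Σ nΔHc°(reactants) − Σ nΔHc°(products):
= [2·(-530.6) + 1·(-1307.4)] − [9·(-68.3) + 2·(-934.5)]
= 115.1 kcal/mol

ΔH° = 115.1 kcal/mol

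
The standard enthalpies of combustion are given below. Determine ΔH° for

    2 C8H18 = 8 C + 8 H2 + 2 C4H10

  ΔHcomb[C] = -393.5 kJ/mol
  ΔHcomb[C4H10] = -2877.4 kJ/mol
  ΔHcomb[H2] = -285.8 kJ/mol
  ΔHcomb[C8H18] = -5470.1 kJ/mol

ΔH° = 249.0 kJ/mol

With combustion enthalpies, reactants minus products:
= [2·(-5470.1)] − [8·(-393.5) + 8·(-285.8) + 2·(-2877.4)]
= 249.0 kJ/mol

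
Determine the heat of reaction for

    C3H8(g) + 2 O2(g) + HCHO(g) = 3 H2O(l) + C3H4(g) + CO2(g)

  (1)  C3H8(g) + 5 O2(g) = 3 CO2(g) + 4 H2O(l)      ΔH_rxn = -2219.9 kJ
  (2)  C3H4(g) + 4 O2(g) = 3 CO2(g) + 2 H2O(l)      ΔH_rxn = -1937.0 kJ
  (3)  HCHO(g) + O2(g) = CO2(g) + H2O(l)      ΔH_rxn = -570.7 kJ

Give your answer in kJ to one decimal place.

ΔH_rxn = -853.6 kJ

(1) as written (C3H8(g) already on the reactant side): -2219.9 kJ
(2) reversed (reverse to put C3H4(g) on the product side): +1937.0 kJ
(3) as written (HCHO(g) already on the reactant side): -570.7 kJ
By Hess's law, ΔH_rxn = (1)·(-2219.9) + (-1)·(-1937.0) + (1)·(-570.7) = -853.6 kJ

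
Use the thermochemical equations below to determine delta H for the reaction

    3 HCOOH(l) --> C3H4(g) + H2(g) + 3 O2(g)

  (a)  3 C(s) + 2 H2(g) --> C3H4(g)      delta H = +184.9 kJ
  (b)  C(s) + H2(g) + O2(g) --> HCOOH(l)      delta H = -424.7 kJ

(a) as written: +184.9 kJ
(b) reversed and × 3: (-3)·(-424.7) = +1274.1 kJ
delta H = (1)·(+184.9) + (-3)·(-424.7) = 1459.0 kJ

delta H = 1459.0 kJ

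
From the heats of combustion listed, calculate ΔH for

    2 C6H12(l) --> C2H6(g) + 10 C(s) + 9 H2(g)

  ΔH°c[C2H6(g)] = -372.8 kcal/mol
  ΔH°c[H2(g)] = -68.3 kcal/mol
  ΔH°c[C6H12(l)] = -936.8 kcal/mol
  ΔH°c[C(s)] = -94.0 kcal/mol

With combustion enthalpies, reactants minus products:
= [2·(-936.8)] − [1·(-372.8) + 10·(-94.0) + 9·(-68.3)]
= 53.9 kcal/mol

ΔH = 53.9 kcal/mol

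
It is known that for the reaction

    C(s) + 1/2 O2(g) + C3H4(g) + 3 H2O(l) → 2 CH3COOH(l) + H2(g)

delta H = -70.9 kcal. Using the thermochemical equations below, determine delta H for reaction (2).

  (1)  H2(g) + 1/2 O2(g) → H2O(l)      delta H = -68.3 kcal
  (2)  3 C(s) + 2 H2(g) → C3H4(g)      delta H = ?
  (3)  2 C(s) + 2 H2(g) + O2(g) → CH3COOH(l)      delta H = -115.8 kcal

(1) reversed and × 3 (H2O(l) must end up as a reactant; scale by 3 for the 3 H2O(l)): (-3)·(-68.3) = +204.9 kcal
(2) reversed (C3H4(g) must end up as a reactant): contributes −x
(3) × 2 (scale by 2 for the 2 CH3COOH(l)): (2)·(-115.8) = -231.6 kcal
-70.9 = (+204.9) + (-231.6) − x
x = (-70.9 − (-26.7)) / (-1) = 44.2 kcal

delta H = 44.2 kcal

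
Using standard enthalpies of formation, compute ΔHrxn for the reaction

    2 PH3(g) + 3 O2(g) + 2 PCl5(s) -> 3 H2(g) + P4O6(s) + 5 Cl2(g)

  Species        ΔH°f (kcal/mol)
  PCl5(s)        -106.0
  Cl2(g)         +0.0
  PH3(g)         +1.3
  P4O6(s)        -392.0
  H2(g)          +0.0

ΔH°rxn = Σ nΔHf°(products) − Σ nΔHf°(reactants).
Products: 3·(+0.0) + 1·(-392.0) + 5·(+0.0) = -392.0
Reactants: 2·(+1.3) + 3·(+0.0) + 2·(-106.0) = -209.4
ΔHrxn = (-392.0) − (-209.4) = -182.6 kcal/mol

ΔHrxn = -182.6 kcal/mol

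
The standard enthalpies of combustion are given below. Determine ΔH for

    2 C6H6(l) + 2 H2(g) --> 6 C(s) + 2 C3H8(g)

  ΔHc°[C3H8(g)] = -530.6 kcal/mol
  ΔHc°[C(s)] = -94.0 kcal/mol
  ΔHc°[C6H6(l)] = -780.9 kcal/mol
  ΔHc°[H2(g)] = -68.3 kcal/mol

With combustion enthalpies, reactants minus products:
= [2·(-780.9) + 2·(-68.3)] − [6·(-94.0) + 2·(-530.6)]
= -73.2 kcal/mol

ΔH = -73.2 kcal/mol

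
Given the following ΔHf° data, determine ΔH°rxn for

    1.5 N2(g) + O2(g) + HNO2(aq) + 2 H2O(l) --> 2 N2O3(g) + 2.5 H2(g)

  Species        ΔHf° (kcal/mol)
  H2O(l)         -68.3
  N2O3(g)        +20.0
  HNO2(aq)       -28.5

ΔH°rxn = 205.1 kcal/mol

Products: 2·(+20.0) + 5/2·(+0.0) = +40.0
Reactants: 3/2·(+0.0) + 1·(+0.0) + 1·(-28.5) + 2·(-68.3) = -165.1
ΔH°rxn = (+40.0) − (-165.1) = 205.1 kcal/mol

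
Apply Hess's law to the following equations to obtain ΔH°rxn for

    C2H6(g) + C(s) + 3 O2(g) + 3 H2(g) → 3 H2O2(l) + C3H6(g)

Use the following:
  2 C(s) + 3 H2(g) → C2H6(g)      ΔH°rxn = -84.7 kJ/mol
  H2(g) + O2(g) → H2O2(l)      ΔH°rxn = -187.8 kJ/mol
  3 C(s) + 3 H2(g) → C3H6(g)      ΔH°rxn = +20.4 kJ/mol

ΔH°rxn = -458.3 kJ/mol

equation 1 reversed (C2H6(g) must end up as a reactant): +84.7 kJ/mol
equation 2 × 3 (scale by 3 for the 3 H2O2(l)): (3)·(-187.8) = -563.4 kJ/mol
equation 3 as written (C3H6(g) already on the product side): +20.4 kJ/mol
By Hess's law, ΔH°rxn = (+84.7) + (-563.4) + (+20.4) = -458.3 kJ/mol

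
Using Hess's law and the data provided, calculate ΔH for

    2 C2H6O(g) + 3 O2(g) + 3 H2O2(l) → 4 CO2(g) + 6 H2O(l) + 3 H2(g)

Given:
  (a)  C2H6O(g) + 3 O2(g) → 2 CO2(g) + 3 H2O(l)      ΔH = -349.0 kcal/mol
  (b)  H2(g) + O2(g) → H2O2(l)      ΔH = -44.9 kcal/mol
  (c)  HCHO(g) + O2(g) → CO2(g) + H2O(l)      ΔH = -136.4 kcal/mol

ΔH = -563.3 kcal/mol

(a) × 2: (2)·(-349.0) = -698.0 kcal/mol
(b) reversed and × 3: (-3)·(-44.9) = +134.7 kcal/mol
(c): not needed.
ΔH = (2)·(-349.0) + (-3)·(-44.9) = -563.3 kcal/mol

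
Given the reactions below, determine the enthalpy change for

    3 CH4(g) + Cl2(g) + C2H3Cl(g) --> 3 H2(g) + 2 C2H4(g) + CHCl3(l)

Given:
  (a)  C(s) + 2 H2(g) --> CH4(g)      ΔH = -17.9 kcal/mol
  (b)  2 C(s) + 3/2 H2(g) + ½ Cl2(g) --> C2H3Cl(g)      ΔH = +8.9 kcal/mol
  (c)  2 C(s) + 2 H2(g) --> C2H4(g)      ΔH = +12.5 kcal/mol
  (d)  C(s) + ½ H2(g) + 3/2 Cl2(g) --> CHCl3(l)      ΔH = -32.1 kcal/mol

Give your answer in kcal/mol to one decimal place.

(a) reversed and × 3: (-3)·(-17.9) = +53.7 kcal/mol
(b) reversed: -8.9 kcal/mol
(c) × 2: (2)·(+12.5) = +25.0 kcal/mol
(d) as written: -32.1 kcal/mol
ΔH = (+53.7) + (-8.9) + (+25.0) + (-32.1) = 37.7 kcal/mol

ΔH = 37.7 kcal/mol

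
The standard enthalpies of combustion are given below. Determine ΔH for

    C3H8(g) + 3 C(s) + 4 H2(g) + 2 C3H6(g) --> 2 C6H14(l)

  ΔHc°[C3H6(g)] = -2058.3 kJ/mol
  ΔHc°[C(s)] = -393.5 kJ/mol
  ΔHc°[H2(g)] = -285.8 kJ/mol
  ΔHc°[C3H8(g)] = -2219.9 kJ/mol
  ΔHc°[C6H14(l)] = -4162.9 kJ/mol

Using ΔH = Σ nΔHc°(reactants) − Σ nΔHc°(products):
= [1·(-2219.9) + 3·(-393.5) + 4·(-285.8) + 2·(-2058.3)] − [2·(-4162.9)]
= -334.4 kJ/mol

ΔH = -334.4 kJ/mol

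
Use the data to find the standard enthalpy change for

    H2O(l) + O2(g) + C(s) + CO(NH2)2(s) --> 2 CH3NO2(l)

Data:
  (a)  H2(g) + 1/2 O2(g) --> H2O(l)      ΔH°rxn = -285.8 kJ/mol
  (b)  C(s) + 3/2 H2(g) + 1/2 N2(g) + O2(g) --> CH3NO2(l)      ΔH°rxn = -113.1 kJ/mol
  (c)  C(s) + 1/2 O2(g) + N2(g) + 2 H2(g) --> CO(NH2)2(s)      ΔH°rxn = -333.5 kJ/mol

(a) reversed: +285.8 kJ/mol
(b) × 2: (2)·(-113.1) = -226.2 kJ/mol
(c) reversed: +333.5 kJ/mol
Since enthalpy is a state function, ΔH°rxn = (+285.8) + (-226.2) + (+333.5) = 393.1 kJ/mol

ΔH°rxn = 393.1 kJ/mol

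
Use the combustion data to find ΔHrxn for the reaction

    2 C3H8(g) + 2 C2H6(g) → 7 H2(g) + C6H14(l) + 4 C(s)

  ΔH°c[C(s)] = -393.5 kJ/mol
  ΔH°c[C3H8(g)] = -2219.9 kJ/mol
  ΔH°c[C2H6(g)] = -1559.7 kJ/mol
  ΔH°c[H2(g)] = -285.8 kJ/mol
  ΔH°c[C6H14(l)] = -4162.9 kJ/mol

ΔHrxn = 178.3 kJ/mol

Using ΔH = Σ nΔHc°(reactants) − Σ nΔHc°(products):
= [2·(-2219.9) + 2·(-1559.7)] − [7·(-285.8) + 1·(-4162.9) + 4·(-393.5)]
= 178.3 kJ/mol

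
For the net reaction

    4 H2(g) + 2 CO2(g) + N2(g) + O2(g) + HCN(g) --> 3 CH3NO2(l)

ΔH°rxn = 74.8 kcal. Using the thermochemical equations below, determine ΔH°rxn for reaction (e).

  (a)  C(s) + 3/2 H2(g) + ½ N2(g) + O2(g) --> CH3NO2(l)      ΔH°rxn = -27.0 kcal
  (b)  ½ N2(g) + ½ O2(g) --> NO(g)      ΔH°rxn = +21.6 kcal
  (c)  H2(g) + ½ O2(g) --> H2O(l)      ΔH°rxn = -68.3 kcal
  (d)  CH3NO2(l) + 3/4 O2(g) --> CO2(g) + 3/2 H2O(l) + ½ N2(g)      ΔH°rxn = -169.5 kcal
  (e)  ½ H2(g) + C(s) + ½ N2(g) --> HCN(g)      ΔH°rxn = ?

ΔH°rxn = 32.3 kcal

(a) as written: -27.0 kcal
(b): not needed.
(c) × 3: (3)·(-68.3) = -204.9 kcal
(d) reversed and × 2: (-2)·(-169.5) = +339.0 kcal
(e) reversed: contributes −x
+74.8 = (-27.0) + (-204.9) + (+339.0) − x
x = (+74.8 − (+107.1)) / (-1) = 32.3 kcal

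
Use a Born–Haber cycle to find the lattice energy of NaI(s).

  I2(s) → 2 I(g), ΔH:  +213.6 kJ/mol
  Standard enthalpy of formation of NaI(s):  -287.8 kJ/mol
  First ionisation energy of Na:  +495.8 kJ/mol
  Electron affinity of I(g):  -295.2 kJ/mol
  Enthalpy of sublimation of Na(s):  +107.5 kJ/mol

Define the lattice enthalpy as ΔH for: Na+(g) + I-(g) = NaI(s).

U = -702.7 kJ/mol

ΔHf° = 1·ΔHsub + 1·(ΣIE) + 1/2·D(I2) + 1·EA + U
-287.8 = 1·(+107.5) + 1·(+495.8) + 1/2·(+213.6) + 1·(-295.2) + U
U = -287.8 − (+414.9) = -702.7 kJ/mol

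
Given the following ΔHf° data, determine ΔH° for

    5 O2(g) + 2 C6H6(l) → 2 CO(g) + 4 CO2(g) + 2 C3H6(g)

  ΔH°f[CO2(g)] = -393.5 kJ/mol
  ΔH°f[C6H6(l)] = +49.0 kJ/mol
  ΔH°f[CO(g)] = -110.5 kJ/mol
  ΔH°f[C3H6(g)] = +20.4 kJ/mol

Products: 2·(-110.5) + 4·(-393.5) + 2·(+20.4) = -1754.2
Reactants: 5·(+0.0) + 2·(+49.0) = +98.0
ΔH° = (-1754.2) − (+98.0) = -1852.2 kJ/mol

ΔH° = -1852.2 kJ/mol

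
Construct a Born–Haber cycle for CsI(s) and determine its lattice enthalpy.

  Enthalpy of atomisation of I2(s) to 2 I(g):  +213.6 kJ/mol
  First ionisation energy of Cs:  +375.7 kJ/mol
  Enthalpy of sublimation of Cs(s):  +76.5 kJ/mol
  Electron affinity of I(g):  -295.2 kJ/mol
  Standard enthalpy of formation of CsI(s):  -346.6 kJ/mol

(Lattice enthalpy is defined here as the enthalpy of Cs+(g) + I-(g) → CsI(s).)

U = -610.4 kJ/mol

ΔHf° = 1·ΔHsub + 1·(ΣIE) + 1/2·D(I2) + 1·EA + U
-346.6 = 1·(+76.5) + 1·(+375.7) + 1/2·(+213.6) + 1·(-295.2) + U
U = -346.6 − (+263.8) = -610.4 kJ/mol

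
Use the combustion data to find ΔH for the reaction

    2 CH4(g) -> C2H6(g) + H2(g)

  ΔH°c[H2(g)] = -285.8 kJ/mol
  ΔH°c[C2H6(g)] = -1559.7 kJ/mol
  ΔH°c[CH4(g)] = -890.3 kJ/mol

Using ΔH = Σ nΔHc°(reactants) − Σ nΔHc°(products):
= [2·(-890.3)] − [1·(-1559.7) + 1·(-285.8)]
= 64.9 kJ/mol

ΔH = 64.9 kJ/mol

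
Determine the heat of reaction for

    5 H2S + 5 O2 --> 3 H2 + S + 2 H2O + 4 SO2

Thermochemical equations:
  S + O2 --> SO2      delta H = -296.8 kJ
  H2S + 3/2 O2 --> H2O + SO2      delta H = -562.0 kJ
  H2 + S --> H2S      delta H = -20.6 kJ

equation 1 × 2: (2)·(-296.8) = -593.6 kJ
equation 2 × 2: (2)·(-562.0) = -1124.0 kJ
equation 3 reversed and × 3: (-3)·(-20.6) = +61.8 kJ
Since enthalpy is a state function, delta H = (-593.6) + (-1124.0) + (+61.8) = -1655.8 kJ

delta H = -1655.8 kJ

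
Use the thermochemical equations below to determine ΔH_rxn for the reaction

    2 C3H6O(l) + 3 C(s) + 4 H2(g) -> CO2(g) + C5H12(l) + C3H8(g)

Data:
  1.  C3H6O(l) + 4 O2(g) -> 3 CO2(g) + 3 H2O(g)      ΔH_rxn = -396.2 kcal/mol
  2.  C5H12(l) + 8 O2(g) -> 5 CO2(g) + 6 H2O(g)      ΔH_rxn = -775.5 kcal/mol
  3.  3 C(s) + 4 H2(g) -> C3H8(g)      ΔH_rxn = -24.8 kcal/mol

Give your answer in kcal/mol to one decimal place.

eq. 1 × 2 (×2 to match 2 C3H6O(l) in the target): (2)·(-396.2) = -792.4 kcal/mol
eq. 2 reversed (C5H12(l) must end up as a product): +775.5 kcal/mol
eq. 3 as written (C3H8(g) already on the product side): -24.8 kcal/mol
Since enthalpy is a state function, ΔH_rxn = (2)·(-396.2) + (-1)·(-775.5) + (1)·(-24.8) = -41.7 kcal/mol

ΔH_rxn = -41.7 kcal/mol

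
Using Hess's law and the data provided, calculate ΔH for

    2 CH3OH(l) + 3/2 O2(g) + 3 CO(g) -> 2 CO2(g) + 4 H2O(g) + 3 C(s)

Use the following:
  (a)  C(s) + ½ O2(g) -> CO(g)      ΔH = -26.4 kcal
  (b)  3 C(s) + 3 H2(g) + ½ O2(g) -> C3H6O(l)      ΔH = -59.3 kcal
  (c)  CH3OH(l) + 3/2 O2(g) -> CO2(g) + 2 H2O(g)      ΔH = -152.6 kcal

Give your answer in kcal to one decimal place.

(a) reversed and × 3: (-3)·(-26.4) = +79.2 kcal
(b): not needed.
(c) × 2: (2)·(-152.6) = -305.2 kcal
Combining the equations, ΔH = (+79.2) + (-305.2) = -226.0 kcal

ΔH = -226.0 kcal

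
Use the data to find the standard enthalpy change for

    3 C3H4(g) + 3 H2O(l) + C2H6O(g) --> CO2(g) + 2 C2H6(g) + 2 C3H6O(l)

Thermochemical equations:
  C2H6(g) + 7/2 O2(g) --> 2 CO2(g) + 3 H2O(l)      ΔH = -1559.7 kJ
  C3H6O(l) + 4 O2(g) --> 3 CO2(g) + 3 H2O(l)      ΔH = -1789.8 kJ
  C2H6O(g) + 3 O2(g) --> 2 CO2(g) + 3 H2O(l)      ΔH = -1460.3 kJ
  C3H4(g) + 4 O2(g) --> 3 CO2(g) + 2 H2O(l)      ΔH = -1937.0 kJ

ΔH = -572.3 kJ

equation 1 reversed and × 2 (reverse to put C2H6(g) on the product side; ×2 to match 2 C2H6(g) in the target): (-2)·(-1559.7) = +3119.4 kJ
equation 2 reversed and × 2 (reverse to put C3H6O(l) on the product side; ×2 to match 2 C3H6O(l) in the target): (-2)·(-1789.8) = +3579.6 kJ
equation 3 as written (C2H6O(g) already on the reactant side): -1460.3 kJ
equation 4 × 3 (×3 to match 3 C3H4(g) in the target): (3)·(-1937.0) = -5811.0 kJ
ΔH = (-2)·(-1559.7) + (-2)·(-1789.8) + (1)·(-1460.3) + (3)·(-1937.0) = -572.3 kJ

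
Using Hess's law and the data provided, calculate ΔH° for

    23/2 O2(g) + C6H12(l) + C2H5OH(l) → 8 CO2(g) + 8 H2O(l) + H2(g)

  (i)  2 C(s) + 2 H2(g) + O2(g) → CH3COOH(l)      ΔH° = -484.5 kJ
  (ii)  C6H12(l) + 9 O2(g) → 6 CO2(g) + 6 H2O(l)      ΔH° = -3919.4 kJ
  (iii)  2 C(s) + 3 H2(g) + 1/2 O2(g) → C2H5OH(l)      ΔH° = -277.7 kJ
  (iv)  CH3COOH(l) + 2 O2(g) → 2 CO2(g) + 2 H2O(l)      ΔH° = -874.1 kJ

ΔH° = -5000.3 kJ

(i) as written: -484.5 kJ
(ii) as written: -3919.4 kJ
(iii) reversed: +277.7 kJ
(iv) as written: -874.1 kJ
By Hess's law, ΔH° = (-484.5) + (-3919.4) + (+277.7) + (-874.1) = -5000.3 kJ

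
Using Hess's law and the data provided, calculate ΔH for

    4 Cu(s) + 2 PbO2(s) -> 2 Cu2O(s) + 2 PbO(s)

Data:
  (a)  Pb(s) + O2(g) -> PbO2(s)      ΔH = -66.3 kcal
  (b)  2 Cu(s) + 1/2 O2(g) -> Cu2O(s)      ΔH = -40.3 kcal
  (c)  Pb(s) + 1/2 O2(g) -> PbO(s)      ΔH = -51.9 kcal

(a) reversed and × 2: (-2)·(-66.3) = +132.6 kcal
(b) × 2: (2)·(-40.3) = -80.6 kcal
(c) × 2: (2)·(-51.9) = -103.8 kcal
Combining the equations, ΔH = (+132.6) + (-80.6) + (-103.8) = -51.8 kcal

ΔH = -51.8 kcal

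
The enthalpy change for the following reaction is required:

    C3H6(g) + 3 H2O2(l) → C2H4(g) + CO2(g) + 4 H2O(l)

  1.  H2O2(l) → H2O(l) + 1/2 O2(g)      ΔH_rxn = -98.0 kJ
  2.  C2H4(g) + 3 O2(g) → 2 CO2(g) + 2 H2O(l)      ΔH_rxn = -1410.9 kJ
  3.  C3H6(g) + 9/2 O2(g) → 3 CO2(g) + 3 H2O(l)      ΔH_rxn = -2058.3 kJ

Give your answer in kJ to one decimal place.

eq. 1 × 3 (×3 to match 3 H2O2(l) in the target): (3)·(-98.0) = -294.0 kJ
eq. 2 reversed (C2H4(g) must end up as a product): +1410.9 kJ
eq. 3 as written (C3H6(g) already on the reactant side): -2058.3 kJ
By Hess's law, ΔH_rxn = (-294.0) + (+1410.9) + (-2058.3) = -941.4 kJ

ΔH_rxn = -941.4 kJ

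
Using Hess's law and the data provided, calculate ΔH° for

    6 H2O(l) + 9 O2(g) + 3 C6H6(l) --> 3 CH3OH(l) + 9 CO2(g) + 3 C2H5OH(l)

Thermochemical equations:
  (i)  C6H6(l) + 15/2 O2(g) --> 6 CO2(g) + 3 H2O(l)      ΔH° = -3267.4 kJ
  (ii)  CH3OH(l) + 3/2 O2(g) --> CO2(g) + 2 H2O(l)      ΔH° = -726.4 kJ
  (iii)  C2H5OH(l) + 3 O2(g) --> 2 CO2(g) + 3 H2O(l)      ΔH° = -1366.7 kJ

ΔH° = -3522.9 kJ

(i) × 3: (3)·(-3267.4) = -9802.2 kJ
(ii) reversed and × 3: (-3)·(-726.4) = +2179.2 kJ
(iii) reversed and × 3: (-3)·(-1366.7) = +4100.1 kJ
Summing the manipulated equations, ΔH° = (3)·(-3267.4) + (-3)·(-726.4) + (-3)·(-1366.7) = -3522.9 kJ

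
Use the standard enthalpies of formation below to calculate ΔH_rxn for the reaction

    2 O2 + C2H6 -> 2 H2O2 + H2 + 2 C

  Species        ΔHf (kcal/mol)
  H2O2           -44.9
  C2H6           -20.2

Products: 2·(-44.9) + 1·(+0.0) + 2·(+0.0) = -89.8
Reactants: 2·(+0.0) + 1·(-20.2) = -20.2
ΔH_rxn = (-89.8) − (-20.2) = -69.6 kcal/mol

ΔH_rxn = -69.6 kcal/mol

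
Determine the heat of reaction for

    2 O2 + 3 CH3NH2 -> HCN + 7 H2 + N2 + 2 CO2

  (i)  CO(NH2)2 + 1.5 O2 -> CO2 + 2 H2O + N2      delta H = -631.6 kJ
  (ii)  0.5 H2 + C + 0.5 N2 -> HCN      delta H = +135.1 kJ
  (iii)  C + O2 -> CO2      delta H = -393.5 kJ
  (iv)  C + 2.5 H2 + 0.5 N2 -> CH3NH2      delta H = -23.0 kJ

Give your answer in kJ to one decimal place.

delta H = -582.9 kJ

(i): not needed (H2O appears nowhere else).
(ii) as written (HCN already on the product side): +135.1 kJ
(iii) × 2: (2)·(-393.5) = -787.0 kJ
(iv) reversed and × 3 (reverse to put CH3NH2 on the reactant side; scale by 3 for the 3 CH3NH2): (-3)·(-23.0) = +69.0 kJ
delta H = (+135.1) + (-787.0) + (+69.0) = -582.9 kJ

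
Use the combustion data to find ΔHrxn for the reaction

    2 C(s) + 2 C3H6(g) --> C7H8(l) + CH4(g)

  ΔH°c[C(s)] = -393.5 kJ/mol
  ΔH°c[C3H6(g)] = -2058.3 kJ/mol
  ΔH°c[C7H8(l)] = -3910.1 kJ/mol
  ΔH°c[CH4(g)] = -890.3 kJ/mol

With combustion enthalpies, reactants minus products:
= [2·(-393.5) + 2·(-2058.3)] − [1·(-3910.1) + 1·(-890.3)]
= -103.2 kJ/mol

ΔHrxn = -103.2 kJ/mol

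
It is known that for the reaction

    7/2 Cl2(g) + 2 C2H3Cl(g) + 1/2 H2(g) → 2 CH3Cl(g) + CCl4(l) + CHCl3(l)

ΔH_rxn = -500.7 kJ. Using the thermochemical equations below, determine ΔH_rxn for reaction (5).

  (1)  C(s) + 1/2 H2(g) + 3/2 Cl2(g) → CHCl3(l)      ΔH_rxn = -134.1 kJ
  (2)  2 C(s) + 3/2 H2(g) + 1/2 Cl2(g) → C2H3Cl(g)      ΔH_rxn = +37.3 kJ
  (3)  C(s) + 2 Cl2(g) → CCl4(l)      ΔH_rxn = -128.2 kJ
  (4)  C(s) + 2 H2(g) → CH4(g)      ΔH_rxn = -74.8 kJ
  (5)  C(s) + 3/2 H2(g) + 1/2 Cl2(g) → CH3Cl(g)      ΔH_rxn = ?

(1) as written (CHCl3(l) already on the product side): -134.1 kJ
(2) reversed and × 2 (reverse to put C2H3Cl(g) on the reactant side; scale by 2 for the 2 C2H3Cl(g)): (-2)·(+37.3) = -74.6 kJ
(3) as written (CCl4(l) already on the product side): -128.2 kJ
(4): not needed (CH4(g) appears nowhere else).
(5) × 2 (×2 to match 2 CH3Cl(g) in the target): contributes 2·x
-500.7 = (-134.1) + (-74.6) + (-128.2) + 2·x
x = (-500.7 − (-336.9)) / (2) = -81.9 kJ

ΔH_rxn = -81.9 kJ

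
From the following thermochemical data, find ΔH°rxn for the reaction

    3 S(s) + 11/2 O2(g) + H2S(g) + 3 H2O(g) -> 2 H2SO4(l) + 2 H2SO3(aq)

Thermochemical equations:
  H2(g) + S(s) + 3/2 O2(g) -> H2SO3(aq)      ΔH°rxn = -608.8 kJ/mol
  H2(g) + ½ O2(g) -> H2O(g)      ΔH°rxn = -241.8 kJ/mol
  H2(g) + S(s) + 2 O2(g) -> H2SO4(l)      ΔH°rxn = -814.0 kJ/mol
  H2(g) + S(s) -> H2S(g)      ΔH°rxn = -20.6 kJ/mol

ΔH°rxn = -2099.6 kJ/mol

equation 1 × 2: (2)·(-608.8) = -1217.6 kJ/mol
equation 2 reversed and × 3: (-3)·(-241.8) = +725.4 kJ/mol
equation 3 × 2: (2)·(-814.0) = -1628.0 kJ/mol
equation 4 reversed: +20.6 kJ/mol
ΔH°rxn = (2)·(-608.8) + (-3)·(-241.8) + (2)·(-814.0) + (-1)·(-20.6) = -2099.6 kJ/mol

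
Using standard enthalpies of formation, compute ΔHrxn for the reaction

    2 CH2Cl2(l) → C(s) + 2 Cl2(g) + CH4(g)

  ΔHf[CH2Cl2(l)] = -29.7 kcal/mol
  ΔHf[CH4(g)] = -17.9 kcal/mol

Products: 1·(+0.0) + 2·(+0.0) + 1·(-17.9) = -17.9
Reactants: 2·(-29.7) = -59.4
ΔHrxn = (-17.9) − (-59.4) = 41.5 kcal/mol

ΔHrxn = 41.5 kcal/mol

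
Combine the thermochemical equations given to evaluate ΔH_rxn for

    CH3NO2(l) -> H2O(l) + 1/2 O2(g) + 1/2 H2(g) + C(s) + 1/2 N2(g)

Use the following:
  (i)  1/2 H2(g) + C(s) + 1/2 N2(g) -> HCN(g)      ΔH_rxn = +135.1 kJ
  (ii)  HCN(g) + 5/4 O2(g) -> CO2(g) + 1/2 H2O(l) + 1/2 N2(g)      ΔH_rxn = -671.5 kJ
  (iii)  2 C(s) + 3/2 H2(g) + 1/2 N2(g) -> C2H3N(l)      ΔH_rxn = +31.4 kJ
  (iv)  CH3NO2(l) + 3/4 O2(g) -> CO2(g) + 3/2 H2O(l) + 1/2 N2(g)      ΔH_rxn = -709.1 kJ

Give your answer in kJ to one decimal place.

(i) reversed: -135.1 kJ
(ii) reversed: +671.5 kJ
(iii): not needed (C2H3N(l) appears nowhere else).
(iv) as written (CH3NO2(l) already on the reactant side): -709.1 kJ
By Hess's law, ΔH_rxn = (-1)·(+135.1) + (-1)·(-671.5) + (1)·(-709.1) = -172.7 kJ

ΔH_rxn = -172.7 kJ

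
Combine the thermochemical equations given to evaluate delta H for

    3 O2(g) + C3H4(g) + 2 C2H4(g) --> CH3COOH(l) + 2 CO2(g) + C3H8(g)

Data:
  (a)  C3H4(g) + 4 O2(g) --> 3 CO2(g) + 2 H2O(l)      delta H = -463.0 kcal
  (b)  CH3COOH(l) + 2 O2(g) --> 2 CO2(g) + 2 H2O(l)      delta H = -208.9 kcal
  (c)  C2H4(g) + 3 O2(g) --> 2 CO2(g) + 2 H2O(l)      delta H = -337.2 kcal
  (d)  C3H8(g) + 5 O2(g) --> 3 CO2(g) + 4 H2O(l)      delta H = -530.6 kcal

delta H = -397.9 kcal

(a) as written (C3H4(g) already on the reactant side): -463.0 kcal
(b) reversed (reverse to put CH3COOH(l) on the product side): +208.9 kcal
(c) × 2 (scale by 2 for the 2 C2H4(g)): (2)·(-337.2) = -674.4 kcal
(d) reversed (reverse to put C3H8(g) on the product side): +530.6 kcal
delta H = (-463.0) + (+208.9) + (-674.4) + (+530.6) = -397.9 kcal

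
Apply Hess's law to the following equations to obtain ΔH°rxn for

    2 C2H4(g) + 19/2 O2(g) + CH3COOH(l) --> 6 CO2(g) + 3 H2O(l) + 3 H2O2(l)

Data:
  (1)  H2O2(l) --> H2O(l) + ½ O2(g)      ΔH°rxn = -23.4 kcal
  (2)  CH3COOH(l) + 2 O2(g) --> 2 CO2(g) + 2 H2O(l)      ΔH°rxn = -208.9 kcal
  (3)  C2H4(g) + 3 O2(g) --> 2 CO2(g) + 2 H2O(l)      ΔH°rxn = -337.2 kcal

(1) reversed and × 3 (reverse to put H2O2(l) on the product side; ×3 to match 3 H2O2(l) in the target): (-3)·(-23.4) = +70.2 kcal
(2) as written (CH3COOH(l) already on the reactant side): -208.9 kcal
(3) × 2 (×2 to match 2 C2H4(g) in the target): (2)·(-337.2) = -674.4 kcal
Summing the manipulated equations, ΔH°rxn = (+70.2) + (-208.9) + (-674.4) = -813.1 kcal

ΔH°rxn = -813.1 kcal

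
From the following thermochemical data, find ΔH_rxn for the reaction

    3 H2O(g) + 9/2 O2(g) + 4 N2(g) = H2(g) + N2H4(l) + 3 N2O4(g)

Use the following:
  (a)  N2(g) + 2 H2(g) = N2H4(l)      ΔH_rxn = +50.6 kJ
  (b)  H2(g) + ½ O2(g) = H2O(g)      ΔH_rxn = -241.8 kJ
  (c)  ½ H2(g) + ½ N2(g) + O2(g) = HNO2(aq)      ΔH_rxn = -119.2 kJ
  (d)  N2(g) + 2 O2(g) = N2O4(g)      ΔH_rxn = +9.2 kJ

(a) as written (N2H4(l) already on the product side): +50.6 kJ
(b) reversed and × 3 (reverse to put H2O(g) on the reactant side; scale by 3 for the 3 H2O(g)): (-3)·(-241.8) = +725.4 kJ
(c): not needed (HNO2(aq) appears nowhere else).
(d) × 3 (scale by 3 for the 3 N2O4(g)): (3)·(+9.2) = +27.6 kJ
ΔH_rxn = (+50.6) + (+725.4) + (+27.6) = 803.6 kJ

ΔH_rxn = 803.6 kJ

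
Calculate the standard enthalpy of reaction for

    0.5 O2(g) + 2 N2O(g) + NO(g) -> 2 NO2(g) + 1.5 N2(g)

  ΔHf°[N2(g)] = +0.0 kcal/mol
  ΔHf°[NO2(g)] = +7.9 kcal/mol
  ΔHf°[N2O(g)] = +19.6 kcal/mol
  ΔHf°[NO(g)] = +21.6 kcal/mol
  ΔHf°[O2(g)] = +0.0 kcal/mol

Products: 2·(+7.9) + 3/2·(+0.0) = +15.8
Reactants: 1/2·(+0.0) + 2·(+19.6) + 1·(+21.6) = +60.8
ΔHrxn = (+15.8) − (+60.8) = -45.0 kcal/mol

ΔHrxn = -45.0 kcal/mol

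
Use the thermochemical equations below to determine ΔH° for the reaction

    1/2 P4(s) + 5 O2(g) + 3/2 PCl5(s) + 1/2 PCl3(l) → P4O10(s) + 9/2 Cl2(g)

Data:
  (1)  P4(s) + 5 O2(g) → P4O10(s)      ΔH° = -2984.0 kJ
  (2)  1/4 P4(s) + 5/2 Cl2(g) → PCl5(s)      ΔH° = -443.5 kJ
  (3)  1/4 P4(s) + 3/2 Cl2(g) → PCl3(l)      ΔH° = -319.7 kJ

(1) as written (P4O10(s) already on the product side): -2984.0 kJ
(2) reversed and × 3/2 (PCl5(s) must end up as a reactant; ×3/2 to match 3/2 PCl5(s) in the target): (-3/2)·(-443.5) = +665.25 kJ
(3) reversed and × 1/2 (reverse to put PCl3(l) on the reactant side; ×1/2 to match 1/2 PCl3(l) in the target): (-1/2)·(-319.7) = +159.85 kJ
Summing the manipulated equations, ΔH° = (1)·(-2984.0) + (-3/2)·(-443.5) + (-1/2)·(-319.7) = -2158.9 kJ

ΔH° = -2158.9 kJ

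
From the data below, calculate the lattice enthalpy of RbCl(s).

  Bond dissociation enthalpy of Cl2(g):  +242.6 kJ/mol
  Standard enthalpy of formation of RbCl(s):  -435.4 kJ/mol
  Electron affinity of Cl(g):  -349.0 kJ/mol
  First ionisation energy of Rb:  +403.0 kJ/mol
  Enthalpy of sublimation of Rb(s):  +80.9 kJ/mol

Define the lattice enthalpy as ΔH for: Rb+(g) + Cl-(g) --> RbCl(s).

ΔHf° = 1·ΔHsub + 1·(ΣIE) + 1/2·D(Cl2) + 1·EA + U
-435.4 = 1·(+80.9) + 1·(+403.0) + 1/2·(+242.6) + 1·(-349.0) + U
U = -435.4 − (+256.2) = -691.6 kJ/mol

U = -691.6 kJ/mol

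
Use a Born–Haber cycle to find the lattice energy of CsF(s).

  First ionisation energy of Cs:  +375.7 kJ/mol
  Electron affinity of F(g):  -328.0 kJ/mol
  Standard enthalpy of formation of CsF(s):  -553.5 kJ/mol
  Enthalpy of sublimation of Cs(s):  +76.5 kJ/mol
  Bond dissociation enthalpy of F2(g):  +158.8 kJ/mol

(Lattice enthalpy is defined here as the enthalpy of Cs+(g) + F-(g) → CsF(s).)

ΔHf° = 1·ΔHsub + 1·(ΣIE) + 1/2·D(F2) + 1·EA + U
-553.5 = 1·(+76.5) + 1·(+375.7) + 1/2·(+158.8) + 1·(-328.0) + U
U = -553.5 − (+203.6) = -757.1 kJ/mol

U = -757.1 kJ/mol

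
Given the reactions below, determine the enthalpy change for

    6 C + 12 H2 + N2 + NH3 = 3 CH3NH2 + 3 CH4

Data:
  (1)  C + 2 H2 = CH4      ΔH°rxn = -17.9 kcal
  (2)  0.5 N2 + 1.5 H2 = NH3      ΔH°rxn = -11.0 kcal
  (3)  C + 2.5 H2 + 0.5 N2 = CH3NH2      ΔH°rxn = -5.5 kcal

(1) × 3 (×3 to match 3 CH4 in the target): (3)·(-17.9) = -53.7 kcal
(2) reversed (NH3 must end up as a reactant): +11.0 kcal
(3) × 3 (×3 to match 3 CH3NH2 in the target): (3)·(-5.5) = -16.5 kcal
Combining the equations, ΔH°rxn = (-53.7) + (+11.0) + (-16.5) = -59.2 kcal

ΔH°rxn = -59.2 kcal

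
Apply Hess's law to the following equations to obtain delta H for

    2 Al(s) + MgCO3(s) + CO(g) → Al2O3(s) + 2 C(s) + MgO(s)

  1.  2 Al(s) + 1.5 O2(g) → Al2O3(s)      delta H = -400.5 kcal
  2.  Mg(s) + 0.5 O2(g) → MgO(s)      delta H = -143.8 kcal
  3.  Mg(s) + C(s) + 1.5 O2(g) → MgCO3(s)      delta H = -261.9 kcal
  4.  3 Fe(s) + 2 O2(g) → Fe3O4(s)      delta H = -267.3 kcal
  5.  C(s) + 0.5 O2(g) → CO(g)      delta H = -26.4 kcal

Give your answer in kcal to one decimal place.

eq. 1 as written: -400.5 kcal
eq. 2 as written: -143.8 kcal
eq. 3 reversed: +261.9 kcal
eq. 4: not needed.
eq. 5 reversed: +26.4 kcal
Since enthalpy is a state function, delta H = (-400.5) + (-143.8) + (+261.9) + (+26.4) = -256.0 kcal

delta H = -256.0 kcal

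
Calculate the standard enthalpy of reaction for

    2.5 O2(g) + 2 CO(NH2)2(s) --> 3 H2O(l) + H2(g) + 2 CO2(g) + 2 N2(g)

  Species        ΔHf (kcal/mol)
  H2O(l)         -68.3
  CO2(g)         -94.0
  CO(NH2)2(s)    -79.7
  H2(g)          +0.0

ΔH°rxn = -233.5 kcal/mol

Products: 3·(-68.3) + 1·(+0.0) + 2·(-94.0) + 2·(+0.0) = -392.9
Reactants: 5/2·(+0.0) + 2·(-79.7) = -159.4
ΔH°rxn = (-392.9) − (-159.4) = -233.5 kcal/mol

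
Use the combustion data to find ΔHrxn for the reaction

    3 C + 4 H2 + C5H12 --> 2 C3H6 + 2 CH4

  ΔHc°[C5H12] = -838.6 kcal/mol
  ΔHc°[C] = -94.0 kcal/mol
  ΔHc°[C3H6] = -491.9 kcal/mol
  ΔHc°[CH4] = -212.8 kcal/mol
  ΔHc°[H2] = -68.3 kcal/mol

ΔHrxn = 15.6 kcal/mol

Using ΔH = Σ nΔHc°(reactants) − Σ nΔHc°(products):
= [3·(-94.0) + 4·(-68.3) + 1·(-838.6)] − [2·(-491.9) + 2·(-212.8)]
= 15.6 kcal/mol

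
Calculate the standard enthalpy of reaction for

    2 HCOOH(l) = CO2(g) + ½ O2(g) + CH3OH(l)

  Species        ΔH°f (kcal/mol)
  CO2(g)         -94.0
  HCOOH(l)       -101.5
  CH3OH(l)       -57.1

ΔH° = 51.9 kcal/mol

Products: 1·(-94.0) + 1/2·(+0.0) + 1·(-57.1) = -151.1
Reactants: 2·(-101.5) = -203.0
ΔH° = (-151.1) − (-203.0) = 51.9 kcal/mol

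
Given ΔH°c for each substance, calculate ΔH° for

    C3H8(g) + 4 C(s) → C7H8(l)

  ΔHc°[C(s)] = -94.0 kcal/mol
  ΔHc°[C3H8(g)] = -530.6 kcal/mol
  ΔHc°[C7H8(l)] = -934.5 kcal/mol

With combustion enthalpies, reactants minus products:
= [1·(-530.6) + 4·(-94.0)] − [1·(-934.5)]
= 27.9 kcal/mol

ΔH° = 27.9 kcal/mol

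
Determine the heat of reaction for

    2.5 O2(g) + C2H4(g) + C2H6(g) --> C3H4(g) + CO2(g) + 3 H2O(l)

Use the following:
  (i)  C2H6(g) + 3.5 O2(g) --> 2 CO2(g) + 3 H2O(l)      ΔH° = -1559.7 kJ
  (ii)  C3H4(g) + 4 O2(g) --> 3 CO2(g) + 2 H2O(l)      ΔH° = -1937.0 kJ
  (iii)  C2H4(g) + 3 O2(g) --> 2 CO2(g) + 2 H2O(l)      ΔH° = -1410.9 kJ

ΔH° = -1033.6 kJ

(i) as written: -1559.7 kJ
(ii) reversed: +1937.0 kJ
(iii) as written: -1410.9 kJ
By Hess's law, ΔH° = (-1559.7) + (+1937.0) + (-1410.9) = -1033.6 kJ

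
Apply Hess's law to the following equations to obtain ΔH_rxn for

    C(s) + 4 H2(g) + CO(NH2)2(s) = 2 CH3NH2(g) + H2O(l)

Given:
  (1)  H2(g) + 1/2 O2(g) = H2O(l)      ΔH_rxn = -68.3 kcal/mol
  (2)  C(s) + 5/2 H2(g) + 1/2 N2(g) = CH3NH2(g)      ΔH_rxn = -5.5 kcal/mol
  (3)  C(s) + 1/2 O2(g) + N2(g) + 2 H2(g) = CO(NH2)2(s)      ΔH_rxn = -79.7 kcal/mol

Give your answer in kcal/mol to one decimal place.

ΔH_rxn = 0.4 kcal/mol

(1) as written: -68.3 kcal/mol
(2) × 2: (2)·(-5.5) = -11.0 kcal/mol
(3) reversed: +79.7 kcal/mol
Summing the manipulated equations, ΔH_rxn = (1)·(-68.3) + (2)·(-5.5) + (-1)·(-79.7) = 0.4 kcal/mol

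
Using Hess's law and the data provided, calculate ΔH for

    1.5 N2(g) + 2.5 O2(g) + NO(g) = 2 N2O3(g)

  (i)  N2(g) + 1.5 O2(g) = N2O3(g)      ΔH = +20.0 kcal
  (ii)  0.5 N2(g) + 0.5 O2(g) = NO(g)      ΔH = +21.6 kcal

ΔH = 18.4 kcal

(i) × 2 (scale by 2 for the 2 N2O3(g)): (2)·(+20.0) = +40.0 kcal
(ii) reversed (reverse to put NO(g) on the reactant side): -21.6 kcal
Summing the manipulated equations, ΔH = (+40.0) + (-21.6) = 18.4 kcal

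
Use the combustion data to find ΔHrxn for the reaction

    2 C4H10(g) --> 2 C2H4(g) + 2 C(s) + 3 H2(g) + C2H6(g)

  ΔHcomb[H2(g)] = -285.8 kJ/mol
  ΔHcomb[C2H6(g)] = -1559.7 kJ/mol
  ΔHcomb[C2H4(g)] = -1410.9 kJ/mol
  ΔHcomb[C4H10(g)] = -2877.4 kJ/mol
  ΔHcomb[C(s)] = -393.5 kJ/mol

ΔHrxn = 271.1 kJ/mol

Using ΔH = Σ nΔHc°(reactants) − Σ nΔHc°(products):
= [2·(-2877.4)] − [2·(-1410.9) + 2·(-393.5) + 3·(-285.8) + 1·(-1559.7)]
= 271.1 kJ/mol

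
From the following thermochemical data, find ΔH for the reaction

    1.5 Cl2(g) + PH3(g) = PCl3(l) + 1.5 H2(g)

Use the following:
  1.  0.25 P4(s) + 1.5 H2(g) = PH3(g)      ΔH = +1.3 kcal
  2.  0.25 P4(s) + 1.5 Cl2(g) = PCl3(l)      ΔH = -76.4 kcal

ΔH = -77.7 kcal

eq. 1 reversed: -1.3 kcal
eq. 2 as written: -76.4 kcal
Since enthalpy is a state function, ΔH = (-1.3) + (-76.4) = -77.7 kcal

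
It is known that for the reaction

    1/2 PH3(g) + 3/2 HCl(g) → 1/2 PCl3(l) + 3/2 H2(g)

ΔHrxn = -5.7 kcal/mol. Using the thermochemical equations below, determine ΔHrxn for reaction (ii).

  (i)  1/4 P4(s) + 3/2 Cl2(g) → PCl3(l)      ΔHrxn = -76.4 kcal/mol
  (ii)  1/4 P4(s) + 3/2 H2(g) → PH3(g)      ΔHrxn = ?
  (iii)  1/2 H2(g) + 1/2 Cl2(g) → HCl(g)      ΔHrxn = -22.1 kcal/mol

(i) × 1/2 (×1/2 to match 1/2 PCl3(l) in the target): (1/2)·(-76.4) = -38.2 kcal/mol
(ii) reversed and × 1/2 (reverse to put PH3(g) on the reactant side; ×1/2 to match 1/2 PH3(g) in the target): contributes −1/2·x
(iii) reversed and × 3/2 (HCl(g) must end up as a reactant; ×3/2 to match 3/2 HCl(g) in the target): (-3/2)·(-22.1) = +33.15 kcal/mol
-5.7 = (-38.2) + (+33.15) − 1/2·x
x = (-5.7 − (-5.05)) / (-1/2) = 1.3 kcal/mol

ΔHrxn = 1.3 kcal/mol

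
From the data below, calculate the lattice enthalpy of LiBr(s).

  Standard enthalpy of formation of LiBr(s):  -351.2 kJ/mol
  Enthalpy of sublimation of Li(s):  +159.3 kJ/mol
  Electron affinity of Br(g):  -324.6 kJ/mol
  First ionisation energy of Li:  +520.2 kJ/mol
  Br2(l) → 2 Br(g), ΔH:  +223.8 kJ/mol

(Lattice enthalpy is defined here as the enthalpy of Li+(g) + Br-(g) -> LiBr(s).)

U = -818.0 kJ/mol

ΔHf° = 1·ΔHsub + 1·(ΣIE) + 1/2·D(Br2) + 1·EA + U
-351.2 = 1·(+159.3) + 1·(+520.2) + 1/2·(+223.8) + 1·(-324.6) + U
U = -351.2 − (+466.8) = -818.0 kJ/mol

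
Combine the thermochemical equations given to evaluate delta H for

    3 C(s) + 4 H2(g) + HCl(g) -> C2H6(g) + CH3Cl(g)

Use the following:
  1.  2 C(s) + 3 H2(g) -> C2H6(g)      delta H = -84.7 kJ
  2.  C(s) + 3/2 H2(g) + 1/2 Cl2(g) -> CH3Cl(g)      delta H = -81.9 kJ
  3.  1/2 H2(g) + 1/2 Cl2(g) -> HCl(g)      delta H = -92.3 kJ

eq. 1 as written: -84.7 kJ
eq. 2 as written: -81.9 kJ
eq. 3 reversed: +92.3 kJ
Combining the equations, delta H = (1)·(-84.7) + (1)·(-81.9) + (-1)·(-92.3) = -74.3 kJ

delta H = -74.3 kJ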